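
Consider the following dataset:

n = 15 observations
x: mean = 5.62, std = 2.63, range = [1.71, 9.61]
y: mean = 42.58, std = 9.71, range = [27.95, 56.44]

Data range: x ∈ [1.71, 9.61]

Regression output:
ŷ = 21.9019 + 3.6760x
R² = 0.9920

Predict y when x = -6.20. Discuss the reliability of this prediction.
ŷ = -0.8893, but this is extrapolation (below the data range [1.71, 9.61]) and may be unreliable.

Prediction calculation:
ŷ = 21.9019 + 3.6760 × (-6.20)
ŷ = -0.8893

Reliability:
- Data range: x ∈ [1.71, 9.61]
- Prediction point: x = -6.20 is 7.91 units below the observed range → this is EXTRAPOLATION, not interpolation

Why that matters here:
- R² describes fit only over the sampled x values; it says nothing about behaviour beyond them
- The linear relationship may not hold outside the observed range

The R² = 0.9920 only validates the fit within [1.71, 9.61]; treat ŷ = -0.8893 with caution.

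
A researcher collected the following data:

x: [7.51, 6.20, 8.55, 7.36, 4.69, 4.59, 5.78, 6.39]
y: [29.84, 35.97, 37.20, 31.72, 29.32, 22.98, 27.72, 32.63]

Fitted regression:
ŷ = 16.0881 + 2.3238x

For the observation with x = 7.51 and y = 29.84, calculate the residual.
Residual = -3.6998

The residual is the difference between the actual value and the predicted value:

Residual = y - ŷ

Step 1: Calculate predicted value
ŷ = 16.0881 + 2.3238 × 7.51
ŷ = 33.5398

Step 2: Calculate residual
Residual = 29.84 - 33.5398
Residual = -3.6998

Sign check: y < ŷ, so the point is below the line and the fit overestimates here.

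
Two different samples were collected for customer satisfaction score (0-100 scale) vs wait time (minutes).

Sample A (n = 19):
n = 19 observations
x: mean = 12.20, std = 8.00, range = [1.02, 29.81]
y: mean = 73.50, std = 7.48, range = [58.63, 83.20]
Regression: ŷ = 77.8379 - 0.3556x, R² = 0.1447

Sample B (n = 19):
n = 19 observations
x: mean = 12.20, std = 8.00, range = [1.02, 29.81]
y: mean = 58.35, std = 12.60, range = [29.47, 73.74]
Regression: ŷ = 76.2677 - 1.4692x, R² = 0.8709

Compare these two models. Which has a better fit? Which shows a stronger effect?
Model B has the better fit (R² = 0.8709 vs 0.1447). Model B shows the stronger effect (|β₁| = 1.4692 vs 0.3556).

Model Comparison:

Goodness of fit (R²):
- Model A: R² = 0.1447 → 14.47% of variance in satisfaction score explained
- Model B: R² = 0.8709 → 87.09% of variance in satisfaction score explained
- 0.8709 > 0.1447 → Model B has the better fit

Effect size (slope magnitude):
- Model A: β₁ = -0.3556 → predicted satisfaction score falls 0.3556 points per additional minute of wait time
- Model B: β₁ = -1.4692 → predicted satisfaction score falls 1.4692 points per additional minute of wait time
- |-0.3556| < |-1.4692| → Model B shows the stronger marginal effect

Note: The two samples could reflect different populations, time periods, or measurement quality.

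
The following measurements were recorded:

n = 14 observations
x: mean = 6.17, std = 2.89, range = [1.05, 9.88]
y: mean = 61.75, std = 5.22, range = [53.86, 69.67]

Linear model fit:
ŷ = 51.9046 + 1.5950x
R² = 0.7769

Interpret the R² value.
The model explains 77.69% of the variance in y (R² = 0.7769), leaving 22.31% unexplained; the fit is strong.

R² (coefficient of determination) measures the proportion of variance in y explained by the regression model.

Here R² = 0.7769:
- Explained: 77.69% of the variation in y
- Unexplained (residual): 100% − 77.69% = 22.31%
- Rule of thumb (below 0.3 weak; 0.3 to below 0.7 moderate; 0.7 and above strong) → strong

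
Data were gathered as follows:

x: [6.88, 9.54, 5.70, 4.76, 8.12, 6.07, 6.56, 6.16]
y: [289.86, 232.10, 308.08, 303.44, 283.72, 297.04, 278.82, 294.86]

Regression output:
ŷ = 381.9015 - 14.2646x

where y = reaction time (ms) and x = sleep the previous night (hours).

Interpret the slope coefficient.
For each additional hour of sleep, predicted reaction time decreases by approximately 14.2646 ms.

The slope β₁ = -14.2646 gives the rate at which the fitted reaction time changes with sleep.

Interpretation:
- Sleep up by 1 hour → predicted reaction time decreases by 14.2646 ms
- This is a linear approximation: the same per-unit change is assumed across the whole observed x range
- The sign (−) gives the direction; the magnitude 14.2646 gives the size of the effect per hour

The intercept β₀ = 381.9015 is the predicted reaction time when sleep = 0; since the smallest observed x is 4.76, this is an extrapolation and mainly anchors the line.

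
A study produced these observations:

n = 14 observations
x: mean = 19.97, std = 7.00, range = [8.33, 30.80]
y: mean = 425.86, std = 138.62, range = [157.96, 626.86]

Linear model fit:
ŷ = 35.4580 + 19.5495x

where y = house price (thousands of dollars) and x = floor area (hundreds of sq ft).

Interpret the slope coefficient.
An increase of one hundred sq ft in floor area is associated with a 19.5495 thousand dollars increase in predicted house price.

The slope β₁ = 19.5495 gives the rate at which the fitted house price changes with floor area.

Interpretation:
- Floor area up by 1 hundred sq ft → predicted house price increases by 19.5495 thousand dollars
- The effect is assumed constant over the observed range of x (linearity)

(β₀ = 35.4580 is the fitted value at x = 0 and is not part of the slope interpretation.)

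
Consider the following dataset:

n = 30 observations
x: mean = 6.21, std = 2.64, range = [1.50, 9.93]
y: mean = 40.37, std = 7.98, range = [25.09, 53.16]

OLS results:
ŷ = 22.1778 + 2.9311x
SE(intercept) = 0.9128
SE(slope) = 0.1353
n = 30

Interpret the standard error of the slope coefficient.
The slope 2.9311 is pinned down to within about ±0.1353 (one SE) by these data — relative uncertainty 4.6%, i.e. precise.

What SE measures:
- The standard error quantifies the sampling variability of the coefficient estimate
- It is the estimated standard deviation of β̂₁ across hypothetical repeated samples of the same size
- Smaller SE → more precise estimate

Relative precision:
- SE / |β̂₁| = 0.1353 / 2.9311 = 4.6%
- Rule of thumb (under 20%: precise; 20% to under 50%: moderately precise; 50% or more: imprecise) → precise

Link to the t-test: t = β̂₁ / SE(β̂₁) = 2.9311 / 0.1353 = 21.6637, the statistic for H₀: β₁ = 0.

What drives SE(β̂₁): larger n (here n = 30) → smaller SE.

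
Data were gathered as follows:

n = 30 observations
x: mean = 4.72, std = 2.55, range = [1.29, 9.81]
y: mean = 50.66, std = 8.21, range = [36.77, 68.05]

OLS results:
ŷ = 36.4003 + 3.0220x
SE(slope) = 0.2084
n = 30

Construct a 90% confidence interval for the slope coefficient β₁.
The 90% CI for β₁ is (2.6675, 3.3765)

Confidence interval for the slope:

The 90% CI for β₁ is: β̂₁ ± t*(α/2, n-2) × SE(β̂₁)

Step 1: Find critical t-value
- Confidence level = 0.9
- Degrees of freedom = n - 2 = 30 - 2 = 28
- t*(α/2, 28) = 1.7011

Step 2: Calculate margin of error
Margin = 1.7011 × 0.2084 = 0.3545

Step 3: Construct interval
CI = 3.0220 ± 0.3545
CI = (2.6675, 3.3765)

Interpretation: each one-unit increase in x is associated with a change in mean y of between 2.6675 and 3.3765, with 90% confidence.
The interval does not include 0, suggesting a significant linear relationship.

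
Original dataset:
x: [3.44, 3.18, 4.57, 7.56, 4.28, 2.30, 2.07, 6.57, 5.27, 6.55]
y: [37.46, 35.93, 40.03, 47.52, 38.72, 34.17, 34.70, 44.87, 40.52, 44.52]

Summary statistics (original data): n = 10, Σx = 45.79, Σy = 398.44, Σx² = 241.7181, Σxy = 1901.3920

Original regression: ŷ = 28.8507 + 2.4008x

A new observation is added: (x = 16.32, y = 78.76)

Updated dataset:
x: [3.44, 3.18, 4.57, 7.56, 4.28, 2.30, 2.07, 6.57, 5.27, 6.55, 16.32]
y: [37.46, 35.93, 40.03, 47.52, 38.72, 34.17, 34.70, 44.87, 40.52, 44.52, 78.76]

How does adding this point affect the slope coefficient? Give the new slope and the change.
New slope β₁ = 3.1285 versus 2.4008 before: a change of +0.7277 (+30.3%).

x = 16.32 lies well outside the original x-range [2.07, 7.56] (x̄ ≈ 4.58), so this observation has high leverage and can move the slope substantially.

Step 1: Update the sums with the new point (n goes from 10 to 11)
Σx  = 45.79 + 16.32 = 62.11
Σy  = 398.44 + 78.76 = 477.20
Σx² = 241.7181 + 16.32² = 241.7181 + 266.3424 = 508.0605
Σxy = 1901.3920 + 16.32×78.76 = 1901.3920 + 1285.3632 = 3186.7552

Step 2: Recompute the slope with b₁ = (nΣxy − ΣxΣy) / (nΣx² − (Σx)²)
Numerator   = 11×3186.7552 − 62.11×477.20 = 35054.3072 − 29638.8920 = 5415.4152
Denominator = 11×508.0605 − 62.11² = 5588.6655 − 3857.6521 = 1731.0134
b₁(new) = 5415.4152 / 1731.0134 = 3.1285

(Same formula on the original sums: (10×1901.3920 − 45.79×398.44) / (10×241.7181 − 45.79²) = 769.3524 / 320.4569 = 2.4008, matching the given fit.)

Step 3: Change in slope
Δβ₁ = 3.1285 − 2.4008 = +0.7277
Relative change = +0.7277 / 2.4008 × 100% = +30.3%
→ the slope increases when the point is added.

Because the point sits above the extension of the original line at a high-leverage x, it tilts the fit up.
In practice: investigate whether it comes from the same population as the rest of the sample; check such a point for data-entry or measurement error.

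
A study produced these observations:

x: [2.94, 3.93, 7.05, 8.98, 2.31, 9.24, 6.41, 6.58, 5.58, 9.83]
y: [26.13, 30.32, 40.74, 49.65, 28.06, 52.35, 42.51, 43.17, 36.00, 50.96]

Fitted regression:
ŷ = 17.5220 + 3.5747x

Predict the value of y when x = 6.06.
ŷ = 39.1847

To predict y for x = 6.06, substitute into the regression equation:

ŷ = 17.5220 + 3.5747 × 6.06
ŷ = 17.5220 + 21.6627
ŷ = 39.1847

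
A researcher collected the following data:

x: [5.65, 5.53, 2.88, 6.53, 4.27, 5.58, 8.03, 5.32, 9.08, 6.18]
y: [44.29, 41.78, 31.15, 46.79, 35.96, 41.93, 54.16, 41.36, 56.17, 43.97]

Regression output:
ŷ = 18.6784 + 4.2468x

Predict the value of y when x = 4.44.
ŷ = 37.5342

x = 4.44 lies inside the observed range [2.88, 9.08], so the fitted equation applies directly:

ŷ = 18.6784 + 4.2468 × 4.44
ŷ = 18.6784 + 18.8558
ŷ = 37.5342

This is a point prediction; actual observations scatter around it by roughly the residual standard deviation.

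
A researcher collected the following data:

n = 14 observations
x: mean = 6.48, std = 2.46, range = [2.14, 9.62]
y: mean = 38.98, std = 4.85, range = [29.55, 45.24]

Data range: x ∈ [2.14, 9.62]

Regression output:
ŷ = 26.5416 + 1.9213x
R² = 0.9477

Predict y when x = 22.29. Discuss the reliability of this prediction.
ŷ = 69.3674 (extrapolation — x = 22.29 lies outside [2.14, 9.62], so reliability is low).

Prediction calculation:
ŷ = 26.5416 + 1.9213 × 22.29
ŷ = 69.3674

Reliability:
- Data range: x ∈ [2.14, 9.62]
- Prediction point: x = 22.29 is 12.67 units above the observed range → this is EXTRAPOLATION, not interpolation

Why that matters here:
- R² describes fit only over the sampled x values; it says nothing about behaviour beyond them
- There are no observations near this x to validate the fitted line there
- Real relationships often flatten, saturate, or turn nonlinear at extremes

A defensible statement: 'if the linear trend continued to x = 22.29, y would be about 69.3674' — the premise is untested.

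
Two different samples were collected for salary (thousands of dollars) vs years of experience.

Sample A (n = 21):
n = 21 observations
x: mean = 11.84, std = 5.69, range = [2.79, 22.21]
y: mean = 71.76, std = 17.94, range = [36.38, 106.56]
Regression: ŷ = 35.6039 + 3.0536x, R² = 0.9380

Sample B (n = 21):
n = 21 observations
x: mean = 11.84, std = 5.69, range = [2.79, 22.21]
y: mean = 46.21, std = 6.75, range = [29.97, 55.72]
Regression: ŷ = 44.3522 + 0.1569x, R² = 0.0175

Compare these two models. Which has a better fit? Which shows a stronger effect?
Model A has the better fit (R² = 0.9380 vs 0.0175). Model A shows the stronger effect (|β₁| = 3.0536 vs 0.1569).

Model Comparison:

Goodness of fit (R²):
- Model A: R² = 0.9380 → 93.80% of variance in salary explained
- Model B: R² = 0.0175 → 1.75% of variance in salary explained
- 0.9380 > 0.0175 → Model A has the better fit

Effect size (slope magnitude):
- Model A: β₁ = 3.0536 → predicted salary rises 3.0536 thousand dollars per additional year of experience
- Model B: β₁ = 0.1569 → predicted salary rises 0.1569 thousand dollars per additional year of experience
- |3.0536| > |0.1569| → Model A shows the stronger marginal effect

Notes:
- R² measures how tightly points cluster around the line; β₁ measures how steep the line is — they answer different questions.
- A steeper slope doesn't make a better model if the scatter around the line is large.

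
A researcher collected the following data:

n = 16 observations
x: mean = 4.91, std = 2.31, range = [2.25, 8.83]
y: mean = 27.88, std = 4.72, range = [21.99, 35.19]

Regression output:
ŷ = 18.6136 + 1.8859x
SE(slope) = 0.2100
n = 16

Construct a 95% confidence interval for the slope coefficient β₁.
The 95% CI for β₁ is (1.4355, 2.3363)

Confidence interval for the slope:

The 95% CI for β₁ is: β̂₁ ± t*(α/2, n-2) × SE(β̂₁)

Step 1: Find critical t-value
- Confidence level = 0.95
- Degrees of freedom = n - 2 = 16 - 2 = 14
- t*(α/2, 14) = 2.1448

Step 2: Calculate margin of error
Margin = 2.1448 × 0.2100 = 0.4504

Step 3: Construct interval
CI = 1.8859 ± 0.4504
CI = (1.4355, 2.3363)

Interpretation: intervals built this way capture the true β₁ in 95% of repeated samples; here the plausible range for the per-unit effect of x on y is 1.4355 to 2.3363.
The interval does not include 0, suggesting a significant linear relationship.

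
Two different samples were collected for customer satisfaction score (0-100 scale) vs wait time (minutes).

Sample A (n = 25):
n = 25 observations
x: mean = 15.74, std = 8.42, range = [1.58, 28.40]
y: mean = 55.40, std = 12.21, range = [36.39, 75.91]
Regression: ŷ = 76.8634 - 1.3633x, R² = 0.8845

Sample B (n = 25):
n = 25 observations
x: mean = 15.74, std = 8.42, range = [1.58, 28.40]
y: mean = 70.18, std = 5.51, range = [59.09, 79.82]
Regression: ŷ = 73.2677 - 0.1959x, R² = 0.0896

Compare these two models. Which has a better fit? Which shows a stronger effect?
Model A has the better fit (R² = 0.8845 vs 0.0896). Model A shows the stronger effect (|β₁| = 1.3633 vs 0.1959).

Model Comparison:

Fit — compare R²:
- Model A: R² = 0.8845 → 88.45% of variance in satisfaction score explained
- Model B: R² = 0.0896 → 8.96% of variance in satisfaction score explained
- 0.8845 > 0.0896 → Model A has the better fit

Strength of effect — compare |β₁|:
- Model A: β₁ = -1.3633 → predicted satisfaction score falls 1.3633 points per additional minute of wait time
- Model B: β₁ = -0.1959 → predicted satisfaction score falls 0.1959 points per additional minute of wait time
- |-1.3633| > |-0.1959| → Model A shows the stronger marginal effect

Notes:
- A steeper slope doesn't make a better model if the scatter around the line is large.
- The two samples could reflect different populations, time periods, or measurement quality.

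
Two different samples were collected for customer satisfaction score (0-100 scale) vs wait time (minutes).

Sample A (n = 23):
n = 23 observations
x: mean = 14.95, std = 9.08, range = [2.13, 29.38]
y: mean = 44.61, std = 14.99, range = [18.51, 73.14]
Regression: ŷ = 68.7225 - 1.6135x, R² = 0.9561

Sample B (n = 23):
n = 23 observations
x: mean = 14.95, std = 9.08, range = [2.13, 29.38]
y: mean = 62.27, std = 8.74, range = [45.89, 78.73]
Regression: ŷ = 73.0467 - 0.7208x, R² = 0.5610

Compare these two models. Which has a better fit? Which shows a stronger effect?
Model A has the better fit (R² = 0.9561 vs 0.5610). Model A shows the stronger effect (|β₁| = 1.6135 vs 0.7208).

Model Comparison:

Fit — compare R²:
- Model A: R² = 0.9561 → 95.61% of variance in satisfaction score explained
- Model B: R² = 0.5610 → 56.10% of variance in satisfaction score explained
- 0.9561 > 0.5610 → Model A has the better fit

Which has the larger per-minute effect? (|β₁|)
- Model A: β₁ = -1.6135 → predicted satisfaction score falls 1.6135 points per additional minute of wait time
- Model B: β₁ = -0.7208 → predicted satisfaction score falls 0.7208 points per additional minute of wait time
- |-1.6135| > |-0.7208| → Model A shows the stronger marginal effect

Note: R² measures how tightly points cluster around the line; β₁ measures how steep the line is — they answer different questions.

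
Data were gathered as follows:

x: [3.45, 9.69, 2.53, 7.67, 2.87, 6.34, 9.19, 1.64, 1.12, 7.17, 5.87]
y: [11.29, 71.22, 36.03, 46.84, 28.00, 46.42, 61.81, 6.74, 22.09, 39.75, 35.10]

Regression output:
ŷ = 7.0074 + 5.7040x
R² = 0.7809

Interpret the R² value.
About 78.09% of the variability in y is accounted for by the regression on x (R² = 0.7809) — a strong linear fit.

R² = 1 − SS_res/SS_tot compares the residual scatter to the total scatter of y about its mean.

Here R² = 0.7809:
- Explained: 78.09% of the variation in y
- Unexplained (residual): 100% − 78.09% = 21.91%
- Rule of thumb (below 0.3 weak; 0.3 to below 0.7 moderate; 0.7 and above strong) → strong

Note: R² never decreases when predictors are added, so it should not be used alone to compare models of different size.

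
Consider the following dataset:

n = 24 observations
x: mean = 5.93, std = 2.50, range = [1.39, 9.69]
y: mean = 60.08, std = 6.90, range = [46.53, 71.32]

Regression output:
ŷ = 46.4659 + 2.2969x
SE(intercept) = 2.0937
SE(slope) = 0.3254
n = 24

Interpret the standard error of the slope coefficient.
SE(slope) = 0.3254 measures the uncertainty in the estimated slope. The coefficient is estimated precisely (SE/|β̂₁| = 14.2%).

SE(β̂₁) = s / √Sxx, where s is the residual standard deviation and Sxx = Σ(x − x̄)². It is the yardstick for how far β̂₁ = 2.2969 could plausibly be from the true slope.

Relative precision:
- SE / |β̂₁| = 0.3254 / 2.2969 = 14.2%
- Rule of thumb (under 20%: precise; 20% to under 50%: moderately precise; 50% or more: imprecise) → precise

Link to interval estimation: a confidence interval for β₁ is β̂₁ ± t* × 0.3254, so SE sets the half-width per unit of t*.

What drives SE(β̂₁): more residual scatter → larger SE; wider spread of x values → smaller SE.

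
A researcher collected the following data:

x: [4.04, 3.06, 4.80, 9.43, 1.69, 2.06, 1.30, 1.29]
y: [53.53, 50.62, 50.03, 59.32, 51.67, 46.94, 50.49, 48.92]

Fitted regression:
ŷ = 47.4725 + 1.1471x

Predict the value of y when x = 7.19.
ŷ = 55.7201

To predict y for x = 7.19, substitute into the regression equation:

ŷ = 47.4725 + 1.1471 × 7.19
ŷ = 47.4725 + 8.2476
ŷ = 55.7201

This is a point prediction; actual observations scatter around it by roughly the residual standard deviation.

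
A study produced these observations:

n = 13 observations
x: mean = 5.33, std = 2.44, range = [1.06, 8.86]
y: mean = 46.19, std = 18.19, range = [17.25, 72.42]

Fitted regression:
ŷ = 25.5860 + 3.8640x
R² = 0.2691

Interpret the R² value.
About 26.91% of the variability in y is accounted for by the regression on x (R² = 0.2691) — a weak linear fit.

R² = 1 − SS_res/SS_tot compares the residual scatter to the total scatter of y about its mean.

Here R² = 0.2691:
- Explained: 26.91% of the variation in y
- Unexplained (residual): 100% − 26.91% = 73.09%
- Rule of thumb (below 0.3 weak; 0.3 to below 0.7 moderate; 0.7 and above strong) → weak

Calculation: R² = 1 − (SS_res / SS_tot), where SS_res is the sum of squared residuals and SS_tot the total sum of squares.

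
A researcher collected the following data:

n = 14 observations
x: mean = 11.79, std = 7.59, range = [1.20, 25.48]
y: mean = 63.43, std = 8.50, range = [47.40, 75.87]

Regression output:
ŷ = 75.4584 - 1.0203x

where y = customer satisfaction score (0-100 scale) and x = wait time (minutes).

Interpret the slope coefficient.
On average, satisfaction score is about 1.0203 points lower for every extra minute of wait time.

β₁ = -1.0203 is the change in predicted satisfaction score (points) per additional minute of wait time.

Interpretation:
- Wait time up by 1 minute → predicted satisfaction score decreases by 1.0203 points
- The effect is assumed constant over the observed range of x (linearity)
- The sign (−) gives the direction; the magnitude 1.0203 gives the size of the effect per minute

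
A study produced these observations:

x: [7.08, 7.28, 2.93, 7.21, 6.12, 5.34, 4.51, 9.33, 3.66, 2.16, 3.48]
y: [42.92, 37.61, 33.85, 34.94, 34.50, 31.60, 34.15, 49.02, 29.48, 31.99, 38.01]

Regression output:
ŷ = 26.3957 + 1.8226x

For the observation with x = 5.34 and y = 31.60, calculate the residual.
Residual = -4.5284

The residual is the difference between the actual value and the predicted value:

Residual = y - ŷ

Step 1: Calculate predicted value
ŷ = 26.3957 + 1.8226 × 5.34
ŷ = 36.1284

Step 2: Calculate residual
Residual = 31.60 - 36.1284
Residual = -4.5284

The residual is negative, so the observed y = 31.60 sits below the regression line (the line overestimates it by 4.5284).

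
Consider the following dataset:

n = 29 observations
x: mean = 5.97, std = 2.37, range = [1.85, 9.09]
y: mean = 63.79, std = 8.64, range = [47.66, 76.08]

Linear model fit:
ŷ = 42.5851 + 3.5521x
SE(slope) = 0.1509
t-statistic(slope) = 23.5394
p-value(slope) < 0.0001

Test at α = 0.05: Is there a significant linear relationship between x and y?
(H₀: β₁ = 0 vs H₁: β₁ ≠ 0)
p-value < 0.0001 < α = 0.05, so we reject H₀. The relationship is significant.

Hypothesis test for the slope coefficient:

H₀: β₁ = 0 (no linear relationship)
H₁: β₁ ≠ 0 (linear relationship exists)

Test statistic: t = β̂₁ / SE(β̂₁) = 3.5521 / 0.1509 = 23.5394

p < 0.0001: how often a slope estimate this far from 0 (in SE units) would arise by chance if β₁ were truly 0.

Decision rule: reject H₀ if p-value < α.
p-value < 0.0001 < α = 0.05 → reject H₀.

At α = 0.05 the data do provide convincing evidence of a nonzero slope.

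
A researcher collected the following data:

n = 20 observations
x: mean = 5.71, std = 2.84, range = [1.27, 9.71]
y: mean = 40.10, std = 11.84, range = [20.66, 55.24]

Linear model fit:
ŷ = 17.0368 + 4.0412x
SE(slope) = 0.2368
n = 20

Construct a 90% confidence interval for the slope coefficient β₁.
The 90% CI for β₁ is (3.6306, 4.4518)

Confidence interval for the slope:

The 90% CI for β₁ is: β̂₁ ± t*(α/2, n-2) × SE(β̂₁)

Step 1: Find critical t-value
- Confidence level = 0.9
- Degrees of freedom = n - 2 = 20 - 2 = 18
- t*(α/2, 18) = 1.7341

Step 2: Calculate margin of error
Margin = 1.7341 × 0.2368 = 0.4106

Step 3: Construct interval
CI = 4.0412 ± 0.4106
CI = (3.6306, 4.4518)

Interpretation: each one-unit increase in x is associated with a change in mean y of between 3.6306 and 4.4518, with 90% confidence.
The interval does not include 0, suggesting a significant linear relationship.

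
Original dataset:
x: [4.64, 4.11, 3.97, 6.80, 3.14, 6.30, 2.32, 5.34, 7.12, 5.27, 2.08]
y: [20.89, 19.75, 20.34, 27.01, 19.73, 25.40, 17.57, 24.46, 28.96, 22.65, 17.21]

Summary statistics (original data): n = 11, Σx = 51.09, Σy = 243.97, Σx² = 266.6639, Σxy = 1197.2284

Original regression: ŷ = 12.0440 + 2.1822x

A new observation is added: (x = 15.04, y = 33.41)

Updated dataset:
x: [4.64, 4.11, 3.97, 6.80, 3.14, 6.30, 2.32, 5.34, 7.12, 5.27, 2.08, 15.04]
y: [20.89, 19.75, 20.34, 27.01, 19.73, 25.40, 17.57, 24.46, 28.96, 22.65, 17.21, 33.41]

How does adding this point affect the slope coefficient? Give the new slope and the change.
Adding the point moves β₁ from 2.1822 to 1.3324, i.e. it decreases by 0.8498 (-38.9%).

x = 15.04 lies well outside the original x-range [2.08, 7.12] (x̄ ≈ 4.64), so this observation has high leverage and can move the slope substantially.

Step 1: Update the sums with the new point (n goes from 11 to 12)
Σx  = 51.09 + 15.04 = 66.13
Σy  = 243.97 + 33.41 = 277.38
Σx² = 266.6639 + 15.04² = 266.6639 + 226.2016 = 492.8655
Σxy = 1197.2284 + 15.04×33.41 = 1197.2284 + 502.4864 = 1699.7148

Step 2: Recompute the slope with b₁ = (nΣxy − ΣxΣy) / (nΣx² − (Σx)²)
Numerator   = 12×1699.7148 − 66.13×277.38 = 20396.5776 − 18343.1394 = 2053.4382
Denominator = 12×492.8655 − 66.13² = 5914.3860 − 4373.1769 = 1541.2091
b₁(new) = 2053.4382 / 1541.2091 = 1.3324

(Same formula on the original sums: (11×1197.2284 − 51.09×243.97) / (11×266.6639 − 51.09²) = 705.0851 / 323.1148 = 2.1822, matching the given fit.)

Step 3: Change in slope
Δβ₁ = 1.3324 − 2.1822 = -0.8498
Relative change = -0.8498 / 2.1822 × 100% = -38.9%
→ the slope decreases when the point is added.

A high-leverage point only changes the slope if it is off the original line; here y = 33.41 is below the original trend, so the slope decreases.
In practice: check such a point for data-entry or measurement error.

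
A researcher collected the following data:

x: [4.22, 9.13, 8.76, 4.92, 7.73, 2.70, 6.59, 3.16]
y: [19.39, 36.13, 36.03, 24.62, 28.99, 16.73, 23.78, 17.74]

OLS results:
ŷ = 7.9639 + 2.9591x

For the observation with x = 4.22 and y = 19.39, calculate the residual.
Residual = -1.0613

The residual is the difference between the actual value and the predicted value:

Residual = y - ŷ

Step 1: Calculate predicted value
ŷ = 7.9639 + 2.9591 × 4.22
ŷ = 20.4513

Step 2: Calculate residual
Residual = 19.39 - 20.4513
Residual = -1.0613

The residual is negative, so the observed y = 19.39 sits below the regression line (the line overestimates it by 1.0613).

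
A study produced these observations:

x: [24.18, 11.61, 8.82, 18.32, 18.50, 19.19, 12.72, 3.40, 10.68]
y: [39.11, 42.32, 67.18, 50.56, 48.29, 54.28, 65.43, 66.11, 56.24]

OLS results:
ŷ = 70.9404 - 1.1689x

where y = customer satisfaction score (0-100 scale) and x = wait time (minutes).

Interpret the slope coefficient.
For each additional minute of wait time, predicted satisfaction score decreases by approximately 1.1689 points.

β₁ = -1.1689 is the change in predicted satisfaction score (points) per additional minute of wait time.

Interpretation:
- Wait time up by 1 minute → predicted satisfaction score decreases by 1.1689 points
- This is a linear approximation: the same per-unit change is assumed across the whole observed x range

The intercept β₀ = 70.9404 is the predicted satisfaction score when wait time = 0; since the smallest observed x is 3.40, this is an extrapolation and mainly anchors the line.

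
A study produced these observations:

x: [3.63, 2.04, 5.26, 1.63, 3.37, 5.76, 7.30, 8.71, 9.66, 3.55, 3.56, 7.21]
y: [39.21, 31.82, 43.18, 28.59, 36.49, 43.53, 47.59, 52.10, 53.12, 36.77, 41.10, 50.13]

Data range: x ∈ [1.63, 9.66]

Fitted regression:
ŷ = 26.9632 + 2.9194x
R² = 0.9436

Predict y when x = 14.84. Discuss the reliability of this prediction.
The equation gives ŷ = 70.2871; however x = 14.84 is 5.18 units above the observed range, so this extrapolated value should not be trusted.

Prediction calculation:
ŷ = 26.9632 + 2.9194 × 14.84
ŷ = 70.2871

Reliability:
- Data range: x ∈ [1.63, 9.66]
- Prediction point: x = 14.84 is 5.18 units above the observed range → this is EXTRAPOLATION, not interpolation

Why that matters here:
- Real relationships often flatten, saturate, or turn nonlinear at extremes
- The linear relationship may not hold outside the observed range

A defensible statement: 'if the linear trend continued to x = 14.84, y would be about 70.2871' — the premise is untested.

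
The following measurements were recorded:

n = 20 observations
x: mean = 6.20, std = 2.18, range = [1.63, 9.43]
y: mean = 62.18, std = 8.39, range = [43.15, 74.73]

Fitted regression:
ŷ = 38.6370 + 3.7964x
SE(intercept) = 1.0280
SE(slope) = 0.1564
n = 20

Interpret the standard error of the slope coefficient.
The slope 3.7964 is pinned down to within about ±0.1564 (one SE) by these data — relative uncertainty 4.1%, i.e. precise.

SE(β̂₁) = s / √Sxx, where s is the residual standard deviation and Sxx = Σ(x − x̄)². It is the yardstick for how far β̂₁ = 3.7964 could plausibly be from the true slope.

Relative precision:
- SE / |β̂₁| = 0.1564 / 3.7964 = 4.1%
- Rule of thumb (under 20%: precise; 20% to under 50%: moderately precise; 50% or more: imprecise) → precise

Link to the t-test: t = β̂₁ / SE(β̂₁) = 3.7964 / 0.1564 = 24.2737, the statistic for H₀: β₁ = 0.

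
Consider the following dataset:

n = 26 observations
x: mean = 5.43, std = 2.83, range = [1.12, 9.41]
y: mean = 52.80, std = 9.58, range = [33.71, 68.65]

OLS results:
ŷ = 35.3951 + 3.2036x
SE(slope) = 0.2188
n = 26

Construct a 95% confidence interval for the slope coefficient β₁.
The 95% CI for β₁ is (2.7520, 3.6552)

Confidence interval for the slope:

The 95% CI for β₁ is: β̂₁ ± t*(α/2, n-2) × SE(β̂₁)

Step 1: Find critical t-value
- Confidence level = 0.95
- Degrees of freedom = n - 2 = 26 - 2 = 24
- t*(α/2, 24) = 2.0639

Step 2: Calculate margin of error
Margin = 2.0639 × 0.2188 = 0.4516

Step 3: Construct interval
CI = 3.2036 ± 0.4516
CI = (2.7520, 3.6552)

Interpretation: We are 95% confident that the true slope β₁ lies between 2.7520 and 3.6552.
Since 0 is outside the interval, a two-sided test at α = 0.05 would reject H₀: β₁ = 0.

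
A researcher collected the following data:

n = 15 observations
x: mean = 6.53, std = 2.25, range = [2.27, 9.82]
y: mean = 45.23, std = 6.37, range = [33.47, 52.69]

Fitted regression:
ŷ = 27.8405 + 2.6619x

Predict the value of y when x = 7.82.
ŷ = 48.6566

To predict y for x = 7.82, substitute into the regression equation:

ŷ = 27.8405 + 2.6619 × 7.82
ŷ = 27.8405 + 20.8161
ŷ = 48.6566

This is the fitted mean response at that x — an individual observation would come with a wider prediction interval.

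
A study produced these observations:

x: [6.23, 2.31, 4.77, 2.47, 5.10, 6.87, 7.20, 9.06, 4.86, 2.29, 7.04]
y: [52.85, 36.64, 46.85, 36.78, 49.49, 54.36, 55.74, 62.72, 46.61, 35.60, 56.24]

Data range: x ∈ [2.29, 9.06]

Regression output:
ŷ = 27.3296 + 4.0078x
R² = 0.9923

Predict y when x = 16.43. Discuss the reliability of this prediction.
The equation gives ŷ = 93.1778; however x = 16.43 is 7.37 units above the observed range, so this extrapolated value should not be trusted.

Prediction calculation:
ŷ = 27.3296 + 4.0078 × 16.43
ŷ = 93.1778

Reliability:
- Data range: x ∈ [2.29, 9.06]
- Prediction point: x = 16.43 is 7.37 units above the observed range → this is EXTRAPOLATION, not interpolation

Why that matters here:
- There are no observations near this x to validate the fitted line there
- Real relationships often flatten, saturate, or turn nonlinear at extremes

The R² = 0.9923 only validates the fit within [2.29, 9.06]; treat ŷ = 93.1778 with caution.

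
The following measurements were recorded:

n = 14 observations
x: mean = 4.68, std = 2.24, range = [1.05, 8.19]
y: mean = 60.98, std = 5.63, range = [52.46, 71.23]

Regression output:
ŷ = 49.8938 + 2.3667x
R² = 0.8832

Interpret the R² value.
The model explains 88.32% of the variance in y (R² = 0.8832), leaving 11.68% unexplained; the fit is strong.

The coefficient of determination R² is the fraction of the total variation in y that the fitted line accounts for.

Here R² = 0.8832:
- Explained: 88.32% of the variation in y
- Unexplained (residual): 100% − 88.32% = 11.68%
- Rule of thumb (below 0.3 weak; 0.3 to below 0.7 moderate; 0.7 and above strong) → strong

Note: R² never decreases when predictors are added, so it should not be used alone to compare models of different size.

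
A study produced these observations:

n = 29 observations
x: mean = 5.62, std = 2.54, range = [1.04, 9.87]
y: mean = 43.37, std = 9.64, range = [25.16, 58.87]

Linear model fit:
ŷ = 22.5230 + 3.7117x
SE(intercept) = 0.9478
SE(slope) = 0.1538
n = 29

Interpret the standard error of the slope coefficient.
The slope 3.7117 is pinned down to within about ±0.1538 (one SE) by these data — relative uncertainty 4.1%, i.e. precise.

SE(β̂₁) = s / √Sxx, where s is the residual standard deviation and Sxx = Σ(x − x̄)². It is the yardstick for how far β̂₁ = 3.7117 could plausibly be from the true slope.

Relative precision:
- SE / |β̂₁| = 0.1538 / 3.7117 = 4.1%
- Rule of thumb (under 20%: precise; 20% to under 50%: moderately precise; 50% or more: imprecise) → precise

Link to interval estimation: a confidence interval for β₁ is β̂₁ ± t* × 0.1538, so SE sets the half-width per unit of t*.

What drives SE(β̂₁): larger n (here n = 29) → smaller SE; wider spread of x values → smaller SE.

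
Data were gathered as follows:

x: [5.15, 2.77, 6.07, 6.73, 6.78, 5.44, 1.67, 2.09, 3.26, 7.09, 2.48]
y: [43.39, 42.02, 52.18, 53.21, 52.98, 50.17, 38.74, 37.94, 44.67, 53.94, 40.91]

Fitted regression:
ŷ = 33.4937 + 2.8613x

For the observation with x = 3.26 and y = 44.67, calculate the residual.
Residual = 1.8485

The residual is the difference between the actual value and the predicted value:

Residual = y - ŷ

Step 1: Calculate predicted value
ŷ = 33.4937 + 2.8613 × 3.26
ŷ = 42.8215

Step 2: Calculate residual
Residual = 44.67 - 42.8215
Residual = 1.8485

The residual is positive, so the observed y = 44.67 sits above the regression line (the line underestimates it by 1.8485).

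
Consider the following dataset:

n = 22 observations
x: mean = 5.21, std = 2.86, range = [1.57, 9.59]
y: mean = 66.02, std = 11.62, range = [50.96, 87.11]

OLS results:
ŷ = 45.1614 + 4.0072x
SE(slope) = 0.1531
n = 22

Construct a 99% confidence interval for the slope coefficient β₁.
The 99% CI for β₁ is (3.5716, 4.4428)

Confidence interval for the slope:

The 99% CI for β₁ is: β̂₁ ± t*(α/2, n-2) × SE(β̂₁)

Step 1: Find critical t-value
- Confidence level = 0.99
- Degrees of freedom = n - 2 = 22 - 2 = 20
- t*(α/2, 20) = 2.8453

Step 2: Calculate margin of error
Margin = 2.8453 × 0.1531 = 0.4356

Step 3: Construct interval
CI = 4.0072 ± 0.4356
CI = (3.5716, 4.4428)

Interpretation: intervals built this way capture the true β₁ in 99% of repeated samples; here the plausible range for the per-unit effect of x on y is 3.5716 to 4.4428.
Since 0 is outside the interval, a two-sided test at α = 0.01 would reject H₀: β₁ = 0.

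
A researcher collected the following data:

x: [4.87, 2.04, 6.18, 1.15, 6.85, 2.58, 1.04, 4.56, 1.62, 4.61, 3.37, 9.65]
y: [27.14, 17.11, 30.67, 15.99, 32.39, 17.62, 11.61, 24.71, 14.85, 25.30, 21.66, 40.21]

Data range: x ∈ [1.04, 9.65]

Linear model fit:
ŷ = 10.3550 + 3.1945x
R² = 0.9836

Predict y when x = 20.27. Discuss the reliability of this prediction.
ŷ = 75.1075, but this is extrapolation (above the data range [1.04, 9.65]) and may be unreliable.

Prediction calculation:
ŷ = 10.3550 + 3.1945 × 20.27
ŷ = 75.1075

Reliability:
- Data range: x ∈ [1.04, 9.65]
- Prediction point: x = 20.27 is 10.62 units above the observed range → this is EXTRAPOLATION, not interpolation

Why that matters here:
- R² describes fit only over the sampled x values; it says nothing about behaviour beyond them
- The linear relationship may not hold outside the observed range
- The standard error of prediction grows with (x − x̄)², and x = 20.27 is far from x̄ = 4.04

The R² = 0.9836 only validates the fit within [1.04, 9.65]; treat ŷ = 75.1075 with caution.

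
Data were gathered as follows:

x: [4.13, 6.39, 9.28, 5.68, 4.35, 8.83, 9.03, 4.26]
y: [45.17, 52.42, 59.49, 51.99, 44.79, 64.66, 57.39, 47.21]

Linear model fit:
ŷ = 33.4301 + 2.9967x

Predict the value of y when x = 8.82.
ŷ = 59.8610

x = 8.82 lies inside the observed range [4.13, 9.28], so the fitted equation applies directly:

ŷ = 33.4301 + 2.9967 × 8.82
ŷ = 33.4301 + 26.4309
ŷ = 59.8610

This is the fitted mean response at that x — an individual observation would come with a wider prediction interval.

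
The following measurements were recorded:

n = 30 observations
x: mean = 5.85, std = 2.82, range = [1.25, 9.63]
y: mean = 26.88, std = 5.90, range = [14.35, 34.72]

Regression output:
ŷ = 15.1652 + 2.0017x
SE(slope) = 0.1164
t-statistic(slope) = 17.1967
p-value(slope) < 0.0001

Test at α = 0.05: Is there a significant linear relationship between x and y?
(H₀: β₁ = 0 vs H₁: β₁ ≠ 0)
p-value < 0.0001 < α = 0.05, so we reject H₀. The relationship is significant.

Hypothesis test for the slope coefficient:

H₀: β₁ = 0 (no linear relationship)
H₁: β₁ ≠ 0 (linear relationship exists)

Test statistic: t = β̂₁ / SE(β̂₁) = 2.0017 / 0.1164 = 17.1967

p < 0.0001: how often a slope estimate this far from 0 (in SE units) would arise by chance if β₁ were truly 0.

Decision rule: reject H₀ if p-value < α.
p-value < 0.0001 < α = 0.05 → reject H₀.

There is sufficient evidence at the 5% significance level to conclude that a linear relationship exists between x and y.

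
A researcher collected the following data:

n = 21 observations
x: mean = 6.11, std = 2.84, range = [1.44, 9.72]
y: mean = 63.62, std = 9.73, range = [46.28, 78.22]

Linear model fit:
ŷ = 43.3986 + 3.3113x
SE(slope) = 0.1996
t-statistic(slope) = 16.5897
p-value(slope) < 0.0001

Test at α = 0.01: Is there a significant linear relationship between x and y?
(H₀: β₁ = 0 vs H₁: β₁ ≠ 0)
p-value < 0.0001 < α = 0.01, so we reject H₀. The relationship is significant.

Hypothesis test for the slope coefficient:

H₀: β₁ = 0 (no linear relationship)
H₁: β₁ ≠ 0 (linear relationship exists)

Test statistic: t = β̂₁ / SE(β̂₁) = 3.3113 / 0.1996 = 16.5897

With df = 19, the two-sided p-value for |t| = 16.5897 is <0.0001.

Decision rule: reject H₀ if p-value < α.
p-value < 0.0001 < α = 0.01 → reject H₀.

Conclusion: the linear association between x and y is significant at the 1% level.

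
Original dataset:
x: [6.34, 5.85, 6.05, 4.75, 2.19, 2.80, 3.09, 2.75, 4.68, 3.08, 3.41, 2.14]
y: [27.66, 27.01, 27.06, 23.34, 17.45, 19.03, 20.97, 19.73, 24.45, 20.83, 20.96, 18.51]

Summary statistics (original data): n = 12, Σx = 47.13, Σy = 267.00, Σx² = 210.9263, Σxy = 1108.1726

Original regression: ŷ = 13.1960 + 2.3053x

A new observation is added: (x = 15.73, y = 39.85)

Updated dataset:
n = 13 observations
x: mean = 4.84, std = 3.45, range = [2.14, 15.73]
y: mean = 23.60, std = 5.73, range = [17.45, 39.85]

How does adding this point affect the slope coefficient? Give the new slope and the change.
The slope changes from 2.3053 to 1.6274 (change of -0.6779, or -29.4%).

x = 15.73 lies well outside the original x-range [2.14, 6.34] (x̄ ≈ 3.93), so this observation has high leverage and can move the slope substantially.

Step 1: Update the sums with the new point (n goes from 12 to 13)
Σx  = 47.13 + 15.73 = 62.86
Σy  = 267.00 + 39.85 = 306.85
Σx² = 210.9263 + 15.73² = 210.9263 + 247.4329 = 458.3592
Σxy = 1108.1726 + 15.73×39.85 = 1108.1726 + 626.8405 = 1735.0131

Step 2: Recompute the slope with b₁ = (nΣxy − ΣxΣy) / (nΣx² − (Σx)²)
Numerator   = 13×1735.0131 − 62.86×306.85 = 22555.1703 − 19288.5910 = 3266.5793
Denominator = 13×458.3592 − 62.86² = 5958.6696 − 3951.3796 = 2007.2900
b₁(new) = 3266.5793 / 2007.2900 = 1.6274

(Same formula on the original sums: (12×1108.1726 − 47.13×267.00) / (12×210.9263 − 47.13²) = 714.3612 / 309.8787 = 2.3053, matching the given fit.)

Step 3: Change in slope
Δβ₁ = 1.6274 − 2.3053 = -0.6779
Relative change = -0.6779 / 2.3053 × 100% = -29.4%
→ the slope decreases when the point is added.

Because the point sits below the extension of the original line at a high-leverage x, it tilts the fit down.
In practice: refit with and without it and report both if conclusions differ; examine leverage (hᵢ) and Cook's distance rather than deleting it automatically.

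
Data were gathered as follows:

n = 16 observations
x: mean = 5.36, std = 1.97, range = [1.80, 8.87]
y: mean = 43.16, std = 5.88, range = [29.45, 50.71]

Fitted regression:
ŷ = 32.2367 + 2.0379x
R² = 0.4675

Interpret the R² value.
About 46.75% of the variability in y is accounted for by the regression on x (R² = 0.4675) — a moderate linear fit.

R² = 1 − SS_res/SS_tot compares the residual scatter to the total scatter of y about its mean.

Here R² = 0.4675:
- Explained: 46.75% of the variation in y
- Unexplained (residual): 100% − 46.75% = 53.25%
- Rule of thumb (below 0.3 weak; 0.3 to below 0.7 moderate; 0.7 and above strong) → moderate

Note: R² says nothing about causation, and a high R² does not by itself mean the linear form is appropriate — check the residuals.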